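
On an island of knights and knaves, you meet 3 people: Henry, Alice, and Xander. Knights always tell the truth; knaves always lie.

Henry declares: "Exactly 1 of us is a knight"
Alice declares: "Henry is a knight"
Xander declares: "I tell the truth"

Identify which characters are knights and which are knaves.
Henry is a knave.
Alice is a knave.
Xander is a knave.

Verification:
- Henry (knave) says "Exactly 1 of us is a knight" - this is FALSE (a lie) because there are 0 knights.
- Alice (knave) says "Henry is a knight" - this is FALSE (a lie) because Henry is a knave.
- Xander (knave) says "I tell the truth" - this is FALSE (a lie) because Xander is a knave.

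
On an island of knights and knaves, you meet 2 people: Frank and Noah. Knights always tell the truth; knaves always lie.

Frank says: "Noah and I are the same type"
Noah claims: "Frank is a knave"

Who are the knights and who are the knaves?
Frank is a knave.
Noah is a knight.

Verification:
- Frank (knave) says "Noah and I are the same type" - this is FALSE (a lie) because Frank is a knave and Noah is a knight.
- Noah (knight) says "Frank is a knave" - this is TRUE because Frank is a knave.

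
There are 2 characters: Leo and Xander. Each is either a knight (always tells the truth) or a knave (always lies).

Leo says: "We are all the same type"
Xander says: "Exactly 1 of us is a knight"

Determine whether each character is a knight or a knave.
Leo is a knave.
Xander is a knight.

Verification:
- Leo (knave) says "We are all the same type" - this is FALSE (a lie) because Xander is a knight and Leo is a knave.
- Xander (knight) says "Exactly 1 of us is a knight" - this is TRUE because there are 1 knights.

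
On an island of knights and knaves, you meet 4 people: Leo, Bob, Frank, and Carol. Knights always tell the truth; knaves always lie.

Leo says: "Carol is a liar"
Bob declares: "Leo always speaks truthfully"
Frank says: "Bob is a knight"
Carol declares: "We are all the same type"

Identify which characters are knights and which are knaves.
Leo is a knight.
Bob is a knight.
Frank is a knight.
Carol is a knave.

Verification:
- Leo (knight) says "Carol is a liar" - this is TRUE because Carol is a knave.
- Bob (knight) says "Leo always speaks truthfully" - this is TRUE because Leo is a knight.
- Frank (knight) says "Bob is a knight" - this is TRUE because Bob is a knight.
- Carol (knave) says "We are all the same type" - this is FALSE (a lie) because Leo, Bob, and Frank are knights and Carol is a knave.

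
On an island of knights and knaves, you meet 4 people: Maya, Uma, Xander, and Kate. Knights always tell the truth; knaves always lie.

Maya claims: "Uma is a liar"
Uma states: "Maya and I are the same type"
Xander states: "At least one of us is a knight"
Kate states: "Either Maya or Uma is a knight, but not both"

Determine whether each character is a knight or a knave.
Maya is a knight.
Uma is a knave.
Xander is a knight.
Kate is a knight.

Verification:
- Maya (knight) says "Uma is a liar" - this is TRUE because Uma is a knave.
- Uma (knave) says "Maya and I are the same type" - this is FALSE (a lie) because Uma is a knave and Maya is a knight.
- Xander (knight) says "At least one of us is a knight" - this is TRUE because Maya, Xander, and Kate are knights.
- Kate (knight) says "Either Maya or Uma is a knight, but not both" - this is TRUE because Maya is a knight and Uma is a knave.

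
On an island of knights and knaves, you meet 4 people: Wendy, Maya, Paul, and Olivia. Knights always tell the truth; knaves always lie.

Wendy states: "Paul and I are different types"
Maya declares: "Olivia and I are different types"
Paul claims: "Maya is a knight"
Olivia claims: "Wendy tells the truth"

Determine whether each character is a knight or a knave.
Wendy is a knave.
Maya is a knave.
Paul is a knave.
Olivia is a knave.

Verification:
- Wendy (knave) says "Paul and I are different types" - this is FALSE (a lie) because Wendy is a knave and Paul is a knave.
- Maya (knave) says "Olivia and I are different types" - this is FALSE (a lie) because Maya is a knave and Olivia is a knave.
- Paul (knave) says "Maya is a knight" - this is FALSE (a lie) because Maya is a knave.
- Olivia (knave) says "Wendy tells the truth" - this is FALSE (a lie) because Wendy is a knave.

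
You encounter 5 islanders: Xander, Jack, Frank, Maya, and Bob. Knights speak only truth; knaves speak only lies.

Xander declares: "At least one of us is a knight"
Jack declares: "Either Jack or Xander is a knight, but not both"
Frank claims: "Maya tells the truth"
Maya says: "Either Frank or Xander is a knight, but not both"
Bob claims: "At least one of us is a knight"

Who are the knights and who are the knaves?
Xander is a knave.
Jack is a knave.
Frank is a knave.
Maya is a knave.
Bob is a knave.

Verification:
- Xander (knave) says "At least one of us is a knight" - this is FALSE (a lie) because no one is a knight.
- Jack (knave) says "Either Jack or Xander is a knight, but not both" - this is FALSE (a lie) because Jack is a knave and Xander is a knave.
- Frank (knave) says "Maya tells the truth" - this is FALSE (a lie) because Maya is a knave.
- Maya (knave) says "Either Frank or Xander is a knight, but not both" - this is FALSE (a lie) because Frank is a knave and Xander is a knave.
- Bob (knave) says "At least one of us is a knight" - this is FALSE (a lie) because no one is a knight.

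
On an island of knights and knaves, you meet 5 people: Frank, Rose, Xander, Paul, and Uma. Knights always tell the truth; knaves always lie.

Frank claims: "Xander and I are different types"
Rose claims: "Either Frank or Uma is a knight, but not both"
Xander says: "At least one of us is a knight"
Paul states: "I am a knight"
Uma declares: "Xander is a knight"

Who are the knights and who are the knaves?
Frank is a knave.
Rose is a knave.
Xander is a knave.
Paul is a knave.
Uma is a knave.

Verification:
- Frank (knave) says "Xander and I are different types" - this is FALSE (a lie) because Frank is a knave and Xander is a knave.
- Rose (knave) says "Either Frank or Uma is a knight, but not both" - this is FALSE (a lie) because Frank is a knave and Uma is a knave.
- Xander (knave) says "At least one of us is a knight" - this is FALSE (a lie) because no one is a knight.
- Paul (knave) says "I am a knight" - this is FALSE (a lie) because Paul is a knave.
- Uma (knave) says "Xander is a knight" - this is FALSE (a lie) because Xander is a knave.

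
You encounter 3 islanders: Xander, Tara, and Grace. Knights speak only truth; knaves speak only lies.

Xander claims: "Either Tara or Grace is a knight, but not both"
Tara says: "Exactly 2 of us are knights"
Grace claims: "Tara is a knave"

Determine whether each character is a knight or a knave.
Xander is a knight.
Tara is a knight.
Grace is a knave.

Verification:
- Xander (knight) says "Either Tara or Grace is a knight, but not both" - this is TRUE because Tara is a knight and Grace is a knave.
- Tara (knight) says "Exactly 2 of us are knights" - this is TRUE because there are 2 knights.
- Grace (knave) says "Tara is a knave" - this is FALSE (a lie) because Tara is a knight.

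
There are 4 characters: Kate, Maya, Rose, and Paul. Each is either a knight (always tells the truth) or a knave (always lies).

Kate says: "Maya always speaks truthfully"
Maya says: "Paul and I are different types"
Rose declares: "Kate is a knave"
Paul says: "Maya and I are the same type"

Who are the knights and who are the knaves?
Kate is a knight.
Maya is a knight.
Rose is a knave.
Paul is a knave.

Verification:
- Kate (knight) says "Maya always speaks truthfully" - this is TRUE because Maya is a knight.
- Maya (knight) says "Paul and I are different types" - this is TRUE because Maya is a knight and Paul is a knave.
- Rose (knave) says "Kate is a knave" - this is FALSE (a lie) because Kate is a knight.
- Paul (knave) says "Maya and I are the same type" - this is FALSE (a lie) because Paul is a knave and Maya is a knight.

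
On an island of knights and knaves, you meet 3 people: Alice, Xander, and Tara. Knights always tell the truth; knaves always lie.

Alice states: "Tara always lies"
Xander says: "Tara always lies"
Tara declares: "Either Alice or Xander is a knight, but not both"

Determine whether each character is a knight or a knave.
Alice is a knight.
Xander is a knight.
Tara is a knave.

Verification:
- Alice (knight) says "Tara always lies" - this is TRUE because Tara is a knave.
- Xander (knight) says "Tara always lies" - this is TRUE because Tara is a knave.
- Tara (knave) says "Either Alice or Xander is a knight, but not both" - this is FALSE (a lie) because Alice is a knight and Xander is a knight.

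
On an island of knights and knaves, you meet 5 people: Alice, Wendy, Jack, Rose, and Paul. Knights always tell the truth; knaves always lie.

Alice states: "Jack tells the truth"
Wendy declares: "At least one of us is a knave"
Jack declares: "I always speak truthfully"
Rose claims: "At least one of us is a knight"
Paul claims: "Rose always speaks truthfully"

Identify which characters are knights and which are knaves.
Alice is a knave.
Wendy is a knight.
Jack is a knave.
Rose is a knight.
Paul is a knight.

Verification:
- Alice (knave) says "Jack tells the truth" - this is FALSE (a lie) because Jack is a knave.
- Wendy (knight) says "At least one of us is a knave" - this is TRUE because Alice and Jack are knaves.
- Jack (knave) says "I always speak truthfully" - this is FALSE (a lie) because Jack is a knave.
- Rose (knight) says "At least one of us is a knight" - this is TRUE because Wendy, Rose, and Paul are knights.
- Paul (knight) says "Rose always speaks truthfully" - this is TRUE because Rose is a knight.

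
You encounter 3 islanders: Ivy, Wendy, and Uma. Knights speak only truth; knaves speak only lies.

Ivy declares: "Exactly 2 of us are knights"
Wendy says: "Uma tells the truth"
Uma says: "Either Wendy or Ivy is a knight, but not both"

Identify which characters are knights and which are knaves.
Ivy is a knave.
Wendy is a knave.
Uma is a knave.

Verification:
- Ivy (knave) says "Exactly 2 of us are knights" - this is FALSE (a lie) because there are 0 knights.
- Wendy (knave) says "Uma tells the truth" - this is FALSE (a lie) because Uma is a knave.
- Uma (knave) says "Either Wendy or Ivy is a knight, but not both" - this is FALSE (a lie) because Wendy is a knave and Ivy is a knave.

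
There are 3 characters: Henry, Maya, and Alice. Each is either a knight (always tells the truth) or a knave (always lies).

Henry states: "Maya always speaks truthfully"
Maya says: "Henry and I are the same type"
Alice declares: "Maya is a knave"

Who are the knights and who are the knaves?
Henry is a knight.
Maya is a knight.
Alice is a knave.

Verification:
- Henry (knight) says "Maya always speaks truthfully" - this is TRUE because Maya is a knight.
- Maya (knight) says "Henry and I are the same type" - this is TRUE because Maya is a knight and Henry is a knight.
- Alice (knave) says "Maya is a knave" - this is FALSE (a lie) because Maya is a knight.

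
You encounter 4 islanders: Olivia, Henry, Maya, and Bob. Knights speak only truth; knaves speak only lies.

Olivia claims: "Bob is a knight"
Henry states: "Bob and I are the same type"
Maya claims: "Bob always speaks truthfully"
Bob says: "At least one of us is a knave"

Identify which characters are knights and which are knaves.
Olivia is a knight.
Henry is a knave.
Maya is a knight.
Bob is a knight.

Verification:
- Olivia (knight) says "Bob is a knight" - this is TRUE because Bob is a knight.
- Henry (knave) says "Bob and I are the same type" - this is FALSE (a lie) because Henry is a knave and Bob is a knight.
- Maya (knight) says "Bob always speaks truthfully" - this is TRUE because Bob is a knight.
- Bob (knight) says "At least one of us is a knave" - this is TRUE because Henry is a knave.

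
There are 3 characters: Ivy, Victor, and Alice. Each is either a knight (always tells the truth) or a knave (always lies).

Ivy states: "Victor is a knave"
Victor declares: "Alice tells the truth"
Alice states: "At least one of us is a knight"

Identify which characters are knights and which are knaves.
Ivy is a knave.
Victor is a knight.
Alice is a knight.

Verification:
- Ivy (knave) says "Victor is a knave" - this is FALSE (a lie) because Victor is a knight.
- Victor (knight) says "Alice tells the truth" - this is TRUE because Alice is a knight.
- Alice (knight) says "At least one of us is a knight" - this is TRUE because Victor and Alice are knights.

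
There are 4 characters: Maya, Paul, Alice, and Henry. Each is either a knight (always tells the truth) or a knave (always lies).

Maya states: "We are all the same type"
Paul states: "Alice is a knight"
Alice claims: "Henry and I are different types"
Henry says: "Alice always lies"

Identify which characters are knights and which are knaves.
Maya is a knave.
Paul is a knight.
Alice is a knight.
Henry is a knave.

Verification:
- Maya (knave) says "We are all the same type" - this is FALSE (a lie) because Paul and Alice are knights and Maya and Henry are knaves.
- Paul (knight) says "Alice is a knight" - this is TRUE because Alice is a knight.
- Alice (knight) says "Henry and I are different types" - this is TRUE because Alice is a knight and Henry is a knave.
- Henry (knave) says "Alice always lies" - this is FALSE (a lie) because Alice is a knight.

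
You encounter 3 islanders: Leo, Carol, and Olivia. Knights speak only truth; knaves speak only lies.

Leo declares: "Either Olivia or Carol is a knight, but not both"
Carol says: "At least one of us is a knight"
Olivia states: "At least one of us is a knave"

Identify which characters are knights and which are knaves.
Leo is a knave.
Carol is a knight.
Olivia is a knight.

Verification:
- Leo (knave) says "Either Olivia or Carol is a knight, but not both" - this is FALSE (a lie) because Olivia is a knight and Carol is a knight.
- Carol (knight) says "At least one of us is a knight" - this is TRUE because Carol and Olivia are knights.
- Olivia (knight) says "At least one of us is a knave" - this is TRUE because Leo is a knave.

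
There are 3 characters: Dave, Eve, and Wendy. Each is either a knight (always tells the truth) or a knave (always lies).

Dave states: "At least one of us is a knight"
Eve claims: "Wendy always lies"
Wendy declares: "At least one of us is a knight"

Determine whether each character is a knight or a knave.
Dave is a knight.
Eve is a knave.
Wendy is a knight.

Verification:
- Dave (knight) says "At least one of us is a knight" - this is TRUE because Dave and Wendy are knights.
- Eve (knave) says "Wendy always lies" - this is FALSE (a lie) because Wendy is a knight.
- Wendy (knight) says "At least one of us is a knight" - this is TRUE because Dave and Wendy are knights.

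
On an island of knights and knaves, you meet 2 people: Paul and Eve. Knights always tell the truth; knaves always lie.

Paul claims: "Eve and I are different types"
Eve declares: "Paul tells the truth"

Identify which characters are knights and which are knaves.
Paul is a knave.
Eve is a knave.

Verification:
- Paul (knave) says "Eve and I are different types" - this is FALSE (a lie) because Paul is a knave and Eve is a knave.
- Eve (knave) says "Paul tells the truth" - this is FALSE (a lie) because Paul is a knave.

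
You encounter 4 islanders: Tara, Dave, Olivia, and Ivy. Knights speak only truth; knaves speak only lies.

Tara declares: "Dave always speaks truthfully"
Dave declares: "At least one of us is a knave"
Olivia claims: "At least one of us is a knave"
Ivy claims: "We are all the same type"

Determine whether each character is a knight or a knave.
Tara is a knight.
Dave is a knight.
Olivia is a knight.
Ivy is a knave.

Verification:
- Tara (knight) says "Dave always speaks truthfully" - this is TRUE because Dave is a knight.
- Dave (knight) says "At least one of us is a knave" - this is TRUE because Ivy is a knave.
- Olivia (knight) says "At least one of us is a knave" - this is TRUE because Ivy is a knave.
- Ivy (knave) says "We are all the same type" - this is FALSE (a lie) because Tara, Dave, and Olivia are knights and Ivy is a knave.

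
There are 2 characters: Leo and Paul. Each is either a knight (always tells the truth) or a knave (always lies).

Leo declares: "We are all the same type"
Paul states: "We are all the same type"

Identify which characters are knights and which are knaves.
Leo is a knight.
Paul is a knight.

Verification:
- Leo (knight) says "We are all the same type" - this is TRUE because Leo and Paul are knights.
- Paul (knight) says "We are all the same type" - this is TRUE because Leo and Paul are knights.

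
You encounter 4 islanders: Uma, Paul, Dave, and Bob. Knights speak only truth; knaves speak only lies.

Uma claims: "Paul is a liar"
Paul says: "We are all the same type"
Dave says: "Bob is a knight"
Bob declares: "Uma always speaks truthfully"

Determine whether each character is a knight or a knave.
Uma is a knight.
Paul is a knave.
Dave is a knight.
Bob is a knight.

Verification:
- Uma (knight) says "Paul is a liar" - this is TRUE because Paul is a knave.
- Paul (knave) says "We are all the same type" - this is FALSE (a lie) because Uma, Dave, and Bob are knights and Paul is a knave.
- Dave (knight) says "Bob is a knight" - this is TRUE because Bob is a knight.
- Bob (knight) says "Uma always speaks truthfully" - this is TRUE because Uma is a knight.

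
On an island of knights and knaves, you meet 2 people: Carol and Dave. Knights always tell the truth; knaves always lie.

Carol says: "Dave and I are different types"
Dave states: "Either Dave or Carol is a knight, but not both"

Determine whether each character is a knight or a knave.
Carol is a knave.
Dave is a knave.

Verification:
- Carol (knave) says "Dave and I are different types" - this is FALSE (a lie) because Carol is a knave and Dave is a knave.
- Dave (knave) says "Either Dave or Carol is a knight, but not both" - this is FALSE (a lie) because Dave is a knave and Carol is a knave.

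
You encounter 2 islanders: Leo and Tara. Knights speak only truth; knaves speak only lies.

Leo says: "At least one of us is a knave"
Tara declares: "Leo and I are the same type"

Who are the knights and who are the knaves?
Leo is a knight.
Tara is a knave.

Verification:
- Leo (knight) says "At least one of us is a knave" - this is TRUE because Tara is a knave.
- Tara (knave) says "Leo and I are the same type" - this is FALSE (a lie) because Tara is a knave and Leo is a knight.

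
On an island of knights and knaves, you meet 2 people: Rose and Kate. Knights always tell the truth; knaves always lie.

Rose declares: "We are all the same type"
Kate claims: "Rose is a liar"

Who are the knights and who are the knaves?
Rose is a knave.
Kate is a knight.

Verification:
- Rose (knave) says "We are all the same type" - this is FALSE (a lie) because Kate is a knight and Rose is a knave.
- Kate (knight) says "Rose is a liar" - this is TRUE because Rose is a knave.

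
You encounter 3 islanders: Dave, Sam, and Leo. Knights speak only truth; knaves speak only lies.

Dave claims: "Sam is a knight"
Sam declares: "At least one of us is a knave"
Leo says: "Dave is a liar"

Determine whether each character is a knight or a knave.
Dave is a knight.
Sam is a knight.
Leo is a knave.

Verification:
- Dave (knight) says "Sam is a knight" - this is TRUE because Sam is a knight.
- Sam (knight) says "At least one of us is a knave" - this is TRUE because Leo is a knave.
- Leo (knave) says "Dave is a liar" - this is FALSE (a lie) because Dave is a knight.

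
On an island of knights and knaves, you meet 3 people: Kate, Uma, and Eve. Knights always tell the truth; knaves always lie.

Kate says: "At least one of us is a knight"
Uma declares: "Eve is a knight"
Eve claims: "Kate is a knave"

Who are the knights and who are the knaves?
Kate is a knight.
Uma is a knave.
Eve is a knave.

Verification:
- Kate (knight) says "At least one of us is a knight" - this is TRUE because Kate is a knight.
- Uma (knave) says "Eve is a knight" - this is FALSE (a lie) because Eve is a knave.
- Eve (knave) says "Kate is a knave" - this is FALSE (a lie) because Kate is a knight.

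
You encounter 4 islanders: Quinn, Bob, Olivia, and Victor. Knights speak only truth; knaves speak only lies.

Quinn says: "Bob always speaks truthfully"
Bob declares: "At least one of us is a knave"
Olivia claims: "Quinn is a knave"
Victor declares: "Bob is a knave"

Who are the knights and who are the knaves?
Quinn is a knight.
Bob is a knight.
Olivia is a knave.
Victor is a knave.

Verification:
- Quinn (knight) says "Bob always speaks truthfully" - this is TRUE because Bob is a knight.
- Bob (knight) says "At least one of us is a knave" - this is TRUE because Olivia and Victor are knaves.
- Olivia (knave) says "Quinn is a knave" - this is FALSE (a lie) because Quinn is a knight.
- Victor (knave) says "Bob is a knave" - this is FALSE (a lie) because Bob is a knight.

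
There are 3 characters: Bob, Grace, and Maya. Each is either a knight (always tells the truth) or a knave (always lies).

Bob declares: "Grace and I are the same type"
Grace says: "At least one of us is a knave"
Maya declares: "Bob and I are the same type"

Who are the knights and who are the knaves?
Bob is a knight.
Grace is a knight.
Maya is a knave.

Verification:
- Bob (knight) says "Grace and I are the same type" - this is TRUE because Bob is a knight and Grace is a knight.
- Grace (knight) says "At least one of us is a knave" - this is TRUE because Maya is a knave.
- Maya (knave) says "Bob and I are the same type" - this is FALSE (a lie) because Maya is a knave and Bob is a knight.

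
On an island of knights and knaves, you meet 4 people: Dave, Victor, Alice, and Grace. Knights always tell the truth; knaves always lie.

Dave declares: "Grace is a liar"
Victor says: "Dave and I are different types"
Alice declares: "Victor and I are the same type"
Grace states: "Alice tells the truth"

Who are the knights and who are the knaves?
Dave is a knave.
Victor is a knight.
Alice is a knight.
Grace is a knight.

Verification:
- Dave (knave) says "Grace is a liar" - this is FALSE (a lie) because Grace is a knight.
- Victor (knight) says "Dave and I are different types" - this is TRUE because Victor is a knight and Dave is a knave.
- Alice (knight) says "Victor and I are the same type" - this is TRUE because Alice is a knight and Victor is a knight.
- Grace (knight) says "Alice tells the truth" - this is TRUE because Alice is a knight.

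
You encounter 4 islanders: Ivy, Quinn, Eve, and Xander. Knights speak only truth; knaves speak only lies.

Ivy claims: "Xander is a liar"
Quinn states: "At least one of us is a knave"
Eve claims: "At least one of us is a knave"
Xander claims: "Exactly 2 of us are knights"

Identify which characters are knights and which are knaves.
Ivy is a knight.
Quinn is a knight.
Eve is a knight.
Xander is a knave.

Verification:
- Ivy (knight) says "Xander is a liar" - this is TRUE because Xander is a knave.
- Quinn (knight) says "At least one of us is a knave" - this is TRUE because Xander is a knave.
- Eve (knight) says "At least one of us is a knave" - this is TRUE because Xander is a knave.
- Xander (knave) says "Exactly 2 of us are knights" - this is FALSE (a lie) because there are 3 knights.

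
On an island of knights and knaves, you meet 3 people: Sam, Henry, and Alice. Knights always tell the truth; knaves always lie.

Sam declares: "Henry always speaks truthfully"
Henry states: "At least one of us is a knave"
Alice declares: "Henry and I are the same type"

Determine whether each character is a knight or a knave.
Sam is a knight.
Henry is a knight.
Alice is a knave.

Verification:
- Sam (knight) says "Henry always speaks truthfully" - this is TRUE because Henry is a knight.
- Henry (knight) says "At least one of us is a knave" - this is TRUE because Alice is a knave.
- Alice (knave) says "Henry and I are the same type" - this is FALSE (a lie) because Alice is a knave and Henry is a knight.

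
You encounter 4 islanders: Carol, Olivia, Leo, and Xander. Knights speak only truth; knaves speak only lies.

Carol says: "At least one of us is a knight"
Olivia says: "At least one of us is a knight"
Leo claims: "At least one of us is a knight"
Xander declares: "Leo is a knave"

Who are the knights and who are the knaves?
Carol is a knight.
Olivia is a knight.
Leo is a knight.
Xander is a knave.

Verification:
- Carol (knight) says "At least one of us is a knight" - this is TRUE because Carol, Olivia, and Leo are knights.
- Olivia (knight) says "At least one of us is a knight" - this is TRUE because Carol, Olivia, and Leo are knights.
- Leo (knight) says "At least one of us is a knight" - this is TRUE because Carol, Olivia, and Leo are knights.
- Xander (knave) says "Leo is a knave" - this is FALSE (a lie) because Leo is a knight.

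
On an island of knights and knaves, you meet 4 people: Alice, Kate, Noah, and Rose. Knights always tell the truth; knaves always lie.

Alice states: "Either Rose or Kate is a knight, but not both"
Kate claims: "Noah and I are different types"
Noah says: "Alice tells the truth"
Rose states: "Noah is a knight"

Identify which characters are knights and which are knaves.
Alice is a knave.
Kate is a knave.
Noah is a knave.
Rose is a knave.

Verification:
- Alice (knave) says "Either Rose or Kate is a knight, but not both" - this is FALSE (a lie) because Rose is a knave and Kate is a knave.
- Kate (knave) says "Noah and I are different types" - this is FALSE (a lie) because Kate is a knave and Noah is a knave.
- Noah (knave) says "Alice tells the truth" - this is FALSE (a lie) because Alice is a knave.
- Rose (knave) says "Noah is a knight" - this is FALSE (a lie) because Noah is a knave.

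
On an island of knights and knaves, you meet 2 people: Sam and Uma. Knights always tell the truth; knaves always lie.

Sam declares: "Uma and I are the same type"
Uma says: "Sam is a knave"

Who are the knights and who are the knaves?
Sam is a knave.
Uma is a knight.

Verification:
- Sam (knave) says "Uma and I are the same type" - this is FALSE (a lie) because Sam is a knave and Uma is a knight.
- Uma (knight) says "Sam is a knave" - this is TRUE because Sam is a knave.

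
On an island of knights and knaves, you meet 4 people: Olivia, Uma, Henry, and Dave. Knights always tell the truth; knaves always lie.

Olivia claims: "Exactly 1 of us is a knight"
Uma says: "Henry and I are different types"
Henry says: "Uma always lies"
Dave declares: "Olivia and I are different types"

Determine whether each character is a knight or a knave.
Olivia is a knave.
Uma is a knight.
Henry is a knave.
Dave is a knight.

Verification:
- Olivia (knave) says "Exactly 1 of us is a knight" - this is FALSE (a lie) because there are 2 knights.
- Uma (knight) says "Henry and I are different types" - this is TRUE because Uma is a knight and Henry is a knave.
- Henry (knave) says "Uma always lies" - this is FALSE (a lie) because Uma is a knight.
- Dave (knight) says "Olivia and I are different types" - this is TRUE because Dave is a knight and Olivia is a knave.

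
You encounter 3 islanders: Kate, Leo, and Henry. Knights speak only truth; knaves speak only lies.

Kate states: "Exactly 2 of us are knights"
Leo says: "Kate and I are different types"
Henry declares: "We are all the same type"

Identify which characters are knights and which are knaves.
Kate is a knave.
Leo is a knight.
Henry is a knave.

Verification:
- Kate (knave) says "Exactly 2 of us are knights" - this is FALSE (a lie) because there are 1 knights.
- Leo (knight) says "Kate and I are different types" - this is TRUE because Leo is a knight and Kate is a knave.
- Henry (knave) says "We are all the same type" - this is FALSE (a lie) because Leo is a knight and Kate and Henry are knaves.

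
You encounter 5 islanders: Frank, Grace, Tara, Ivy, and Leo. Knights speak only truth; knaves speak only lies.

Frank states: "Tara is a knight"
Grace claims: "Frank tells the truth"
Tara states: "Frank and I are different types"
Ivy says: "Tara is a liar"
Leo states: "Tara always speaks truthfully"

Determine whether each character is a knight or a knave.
Frank is a knave.
Grace is a knave.
Tara is a knave.
Ivy is a knight.
Leo is a knave.

Verification:
- Frank (knave) says "Tara is a knight" - this is FALSE (a lie) because Tara is a knave.
- Grace (knave) says "Frank tells the truth" - this is FALSE (a lie) because Frank is a knave.
- Tara (knave) says "Frank and I are different types" - this is FALSE (a lie) because Tara is a knave and Frank is a knave.
- Ivy (knight) says "Tara is a liar" - this is TRUE because Tara is a knave.
- Leo (knave) says "Tara always speaks truthfully" - this is FALSE (a lie) because Tara is a knave.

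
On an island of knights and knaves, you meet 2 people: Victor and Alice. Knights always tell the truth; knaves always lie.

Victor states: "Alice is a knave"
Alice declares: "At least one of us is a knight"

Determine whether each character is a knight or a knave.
Victor is a knave.
Alice is a knight.

Verification:
- Victor (knave) says "Alice is a knave" - this is FALSE (a lie) because Alice is a knight.
- Alice (knight) says "At least one of us is a knight" - this is TRUE because Alice is a knight.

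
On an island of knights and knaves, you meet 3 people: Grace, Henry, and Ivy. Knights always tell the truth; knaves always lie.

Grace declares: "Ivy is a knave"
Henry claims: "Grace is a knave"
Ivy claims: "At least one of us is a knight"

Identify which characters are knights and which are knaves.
Grace is a knave.
Henry is a knight.
Ivy is a knight.

Verification:
- Grace (knave) says "Ivy is a knave" - this is FALSE (a lie) because Ivy is a knight.
- Henry (knight) says "Grace is a knave" - this is TRUE because Grace is a knave.
- Ivy (knight) says "At least one of us is a knight" - this is TRUE because Henry and Ivy are knights.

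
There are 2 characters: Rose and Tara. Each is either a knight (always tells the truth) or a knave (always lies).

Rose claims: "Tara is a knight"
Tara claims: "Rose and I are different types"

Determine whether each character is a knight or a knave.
Rose is a knave.
Tara is a knave.

Verification:
- Rose (knave) says "Tara is a knight" - this is FALSE (a lie) because Tara is a knave.
- Tara (knave) says "Rose and I are different types" - this is FALSE (a lie) because Tara is a knave and Rose is a knave.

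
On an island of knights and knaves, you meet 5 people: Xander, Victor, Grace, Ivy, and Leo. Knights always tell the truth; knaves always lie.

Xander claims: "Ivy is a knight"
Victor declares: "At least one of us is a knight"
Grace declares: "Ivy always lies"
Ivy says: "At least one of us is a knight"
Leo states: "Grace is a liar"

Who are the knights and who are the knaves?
Xander is a knight.
Victor is a knight.
Grace is a knave.
Ivy is a knight.
Leo is a knight.

Verification:
- Xander (knight) says "Ivy is a knight" - this is TRUE because Ivy is a knight.
- Victor (knight) says "At least one of us is a knight" - this is TRUE because Xander, Victor, Ivy, and Leo are knights.
- Grace (knave) says "Ivy always lies" - this is FALSE (a lie) because Ivy is a knight.
- Ivy (knight) says "At least one of us is a knight" - this is TRUE because Xander, Victor, Ivy, and Leo are knights.
- Leo (knight) says "Grace is a liar" - this is TRUE because Grace is a knave.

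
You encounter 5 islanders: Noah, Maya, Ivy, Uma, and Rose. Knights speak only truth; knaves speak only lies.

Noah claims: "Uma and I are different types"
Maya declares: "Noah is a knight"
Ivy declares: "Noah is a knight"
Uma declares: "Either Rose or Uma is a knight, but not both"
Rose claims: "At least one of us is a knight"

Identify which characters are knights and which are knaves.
Noah is a knave.
Maya is a knave.
Ivy is a knave.
Uma is a knave.
Rose is a knave.

Verification:
- Noah (knave) says "Uma and I are different types" - this is FALSE (a lie) because Noah is a knave and Uma is a knave.
- Maya (knave) says "Noah is a knight" - this is FALSE (a lie) because Noah is a knave.
- Ivy (knave) says "Noah is a knight" - this is FALSE (a lie) because Noah is a knave.
- Uma (knave) says "Either Rose or Uma is a knight, but not both" - this is FALSE (a lie) because Rose is a knave and Uma is a knave.
- Rose (knave) says "At least one of us is a knight" - this is FALSE (a lie) because no one is a knight.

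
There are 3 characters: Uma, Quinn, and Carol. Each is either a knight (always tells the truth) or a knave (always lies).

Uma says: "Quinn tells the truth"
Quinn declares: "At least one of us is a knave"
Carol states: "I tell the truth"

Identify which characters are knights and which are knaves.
Uma is a knight.
Quinn is a knight.
Carol is a knave.

Verification:
- Uma (knight) says "Quinn tells the truth" - this is TRUE because Quinn is a knight.
- Quinn (knight) says "At least one of us is a knave" - this is TRUE because Carol is a knave.
- Carol (knave) says "I tell the truth" - this is FALSE (a lie) because Carol is a knave.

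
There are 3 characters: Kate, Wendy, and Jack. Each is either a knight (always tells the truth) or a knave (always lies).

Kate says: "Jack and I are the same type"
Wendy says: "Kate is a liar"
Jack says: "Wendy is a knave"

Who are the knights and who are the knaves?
Kate is a knight.
Wendy is a knave.
Jack is a knight.

Verification:
- Kate (knight) says "Jack and I are the same type" - this is TRUE because Kate is a knight and Jack is a knight.
- Wendy (knave) says "Kate is a liar" - this is FALSE (a lie) because Kate is a knight.
- Jack (knight) says "Wendy is a knave" - this is TRUE because Wendy is a knave.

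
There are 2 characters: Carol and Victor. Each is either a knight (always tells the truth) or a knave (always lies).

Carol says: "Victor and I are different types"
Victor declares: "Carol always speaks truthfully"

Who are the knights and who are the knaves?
Carol is a knave.
Victor is a knave.

Verification:
- Carol (knave) says "Victor and I are different types" - this is FALSE (a lie) because Carol is a knave and Victor is a knave.
- Victor (knave) says "Carol always speaks truthfully" - this is FALSE (a lie) because Carol is a knave.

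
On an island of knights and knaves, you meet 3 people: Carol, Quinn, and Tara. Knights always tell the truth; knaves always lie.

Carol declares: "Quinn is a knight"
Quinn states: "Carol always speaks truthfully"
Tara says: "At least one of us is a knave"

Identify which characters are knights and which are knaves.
Carol is a knave.
Quinn is a knave.
Tara is a knight.

Verification:
- Carol (knave) says "Quinn is a knight" - this is FALSE (a lie) because Quinn is a knave.
- Quinn (knave) says "Carol always speaks truthfully" - this is FALSE (a lie) because Carol is a knave.
- Tara (knight) says "At least one of us is a knave" - this is TRUE because Carol and Quinn are knaves.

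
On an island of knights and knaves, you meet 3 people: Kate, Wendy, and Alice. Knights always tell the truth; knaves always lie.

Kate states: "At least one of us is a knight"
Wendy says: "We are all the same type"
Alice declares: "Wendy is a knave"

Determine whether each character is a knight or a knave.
Kate is a knight.
Wendy is a knave.
Alice is a knight.

Verification:
- Kate (knight) says "At least one of us is a knight" - this is TRUE because Kate and Alice are knights.
- Wendy (knave) says "We are all the same type" - this is FALSE (a lie) because Kate and Alice are knights and Wendy is a knave.
- Alice (knight) says "Wendy is a knave" - this is TRUE because Wendy is a knave.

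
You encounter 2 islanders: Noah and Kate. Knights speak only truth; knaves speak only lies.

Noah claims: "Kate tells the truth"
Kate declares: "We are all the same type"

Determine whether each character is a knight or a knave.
Noah is a knight.
Kate is a knight.

Verification:
- Noah (knight) says "Kate tells the truth" - this is TRUE because Kate is a knight.
- Kate (knight) says "We are all the same type" - this is TRUE because Noah and Kate are knights.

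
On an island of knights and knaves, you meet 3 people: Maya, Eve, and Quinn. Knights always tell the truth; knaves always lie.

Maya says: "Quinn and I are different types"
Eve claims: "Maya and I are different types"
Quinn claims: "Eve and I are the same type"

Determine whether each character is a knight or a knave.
Maya is a knave.
Eve is a knight.
Quinn is a knave.

Verification:
- Maya (knave) says "Quinn and I are different types" - this is FALSE (a lie) because Maya is a knave and Quinn is a knave.
- Eve (knight) says "Maya and I are different types" - this is TRUE because Eve is a knight and Maya is a knave.
- Quinn (knave) says "Eve and I are the same type" - this is FALSE (a lie) because Quinn is a knave and Eve is a knight.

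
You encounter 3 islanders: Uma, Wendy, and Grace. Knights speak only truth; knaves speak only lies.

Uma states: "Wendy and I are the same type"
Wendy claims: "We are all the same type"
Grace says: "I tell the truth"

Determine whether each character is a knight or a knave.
Uma is a knight.
Wendy is a knight.
Grace is a knight.

Verification:
- Uma (knight) says "Wendy and I are the same type" - this is TRUE because Uma is a knight and Wendy is a knight.
- Wendy (knight) says "We are all the same type" - this is TRUE because Uma, Wendy, and Grace are knights.
- Grace (knight) says "I tell the truth" - this is TRUE because Grace is a knight.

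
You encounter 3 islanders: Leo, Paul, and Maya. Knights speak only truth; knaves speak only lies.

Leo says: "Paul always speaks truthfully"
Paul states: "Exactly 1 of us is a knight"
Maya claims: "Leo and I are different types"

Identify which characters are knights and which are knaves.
Leo is a knave.
Paul is a knave.
Maya is a knave.

Verification:
- Leo (knave) says "Paul always speaks truthfully" - this is FALSE (a lie) because Paul is a knave.
- Paul (knave) says "Exactly 1 of us is a knight" - this is FALSE (a lie) because there are 0 knights.
- Maya (knave) says "Leo and I are different types" - this is FALSE (a lie) because Maya is a knave and Leo is a knave.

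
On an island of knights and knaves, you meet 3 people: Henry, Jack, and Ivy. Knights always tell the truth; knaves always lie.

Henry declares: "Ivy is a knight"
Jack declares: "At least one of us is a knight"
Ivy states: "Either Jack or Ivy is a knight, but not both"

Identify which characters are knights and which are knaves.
Henry is a knave.
Jack is a knave.
Ivy is a knave.

Verification:
- Henry (knave) says "Ivy is a knight" - this is FALSE (a lie) because Ivy is a knave.
- Jack (knave) says "At least one of us is a knight" - this is FALSE (a lie) because no one is a knight.
- Ivy (knave) says "Either Jack or Ivy is a knight, but not both" - this is FALSE (a lie) because Jack is a knave and Ivy is a knave.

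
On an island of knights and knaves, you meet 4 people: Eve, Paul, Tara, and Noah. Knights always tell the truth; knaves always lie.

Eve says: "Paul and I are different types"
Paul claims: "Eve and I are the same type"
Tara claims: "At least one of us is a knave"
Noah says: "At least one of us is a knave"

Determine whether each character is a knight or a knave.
Eve is a knight.
Paul is a knave.
Tara is a knight.
Noah is a knight.

Verification:
- Eve (knight) says "Paul and I are different types" - this is TRUE because Eve is a knight and Paul is a knave.
- Paul (knave) says "Eve and I are the same type" - this is FALSE (a lie) because Paul is a knave and Eve is a knight.
- Tara (knight) says "At least one of us is a knave" - this is TRUE because Paul is a knave.
- Noah (knight) says "At least one of us is a knave" - this is TRUE because Paul is a knave.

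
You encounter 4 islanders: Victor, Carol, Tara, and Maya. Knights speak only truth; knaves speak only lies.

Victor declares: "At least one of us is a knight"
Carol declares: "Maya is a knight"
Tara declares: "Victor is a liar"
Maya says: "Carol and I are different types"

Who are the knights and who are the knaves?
Victor is a knight.
Carol is a knave.
Tara is a knave.
Maya is a knave.

Verification:
- Victor (knight) says "At least one of us is a knight" - this is TRUE because Victor is a knight.
- Carol (knave) says "Maya is a knight" - this is FALSE (a lie) because Maya is a knave.
- Tara (knave) says "Victor is a liar" - this is FALSE (a lie) because Victor is a knight.
- Maya (knave) says "Carol and I are different types" - this is FALSE (a lie) because Maya is a knave and Carol is a knave.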